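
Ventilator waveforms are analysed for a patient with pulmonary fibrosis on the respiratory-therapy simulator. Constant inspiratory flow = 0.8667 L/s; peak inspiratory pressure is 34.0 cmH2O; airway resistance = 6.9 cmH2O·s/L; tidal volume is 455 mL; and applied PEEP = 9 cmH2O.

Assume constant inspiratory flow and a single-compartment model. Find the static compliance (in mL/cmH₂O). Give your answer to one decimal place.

23.9

Equation of motion (constant flow): PIP = Vt/C + R·V̇ + PEEP.
Vt/C = PIP − R·V̇ − PEEP = 34.0 − 6.9×0.8667 − 9 = 34.0 − 5.98 − 9 = 19.02 cmH2O.
C = Vt / 19.02 = 455 / 19.02 = 23.922 mL/cmH2O.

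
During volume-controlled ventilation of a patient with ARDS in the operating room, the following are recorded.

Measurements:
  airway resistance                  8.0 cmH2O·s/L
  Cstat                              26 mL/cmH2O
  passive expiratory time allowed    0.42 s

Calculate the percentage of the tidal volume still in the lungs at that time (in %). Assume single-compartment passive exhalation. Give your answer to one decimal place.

13.3

τ = R × C = 8.0 × 26 mL/cmH2O = 8.0 × 0.026 L/cmH2O = 0.208 s.
Passive exhalation: V(t)/V₀ = e^(−t/τ) = e^(−0.42/0.208) = 0.1328.
Fraction remaining = 0.1328 → 13.28%.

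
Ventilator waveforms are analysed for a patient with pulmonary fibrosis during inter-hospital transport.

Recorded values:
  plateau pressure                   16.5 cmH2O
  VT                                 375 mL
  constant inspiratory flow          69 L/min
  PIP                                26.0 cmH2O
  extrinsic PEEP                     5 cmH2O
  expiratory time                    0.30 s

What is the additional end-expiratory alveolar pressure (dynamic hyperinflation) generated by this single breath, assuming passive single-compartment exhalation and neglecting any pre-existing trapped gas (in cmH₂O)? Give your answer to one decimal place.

3.8

Flow: 69 L/min ÷ 60 = 1.15 L/s.
R = (PIP − Pplat)/V̇ = (26.0 − 16.5) / 1.15 = 9.5/1.15 = 8.261 cmH2O·s/L.
C = Vt/(Pplat − PEEP) = 375.0 / (16.5 − 5) = 375.0/11.5 = 32.609 mL/cmH2O.
τ = R × C = 8.261 × 0.03261 L/cmH2O = 0.2694 s.
Fraction remaining = e^(−Te/τ) = e^(−0.30/0.2694) = 0.3284; trapped volume = 375.0 × 0.3284 = 123.15 mL.
Additional alveolar pressure from trapping ≈ V_trapped / C = 123.15 / 32.609 = 3.777 cmH2O.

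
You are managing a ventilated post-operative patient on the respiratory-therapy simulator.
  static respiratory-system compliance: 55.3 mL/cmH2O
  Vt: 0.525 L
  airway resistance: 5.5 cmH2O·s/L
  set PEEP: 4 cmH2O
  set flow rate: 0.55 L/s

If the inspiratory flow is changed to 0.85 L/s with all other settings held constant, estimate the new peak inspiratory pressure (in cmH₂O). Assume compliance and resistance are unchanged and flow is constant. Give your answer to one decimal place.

PIP = Vt/C + R·V̇ + PEEP (constant-flow equation of motion).
Only the resistive term changes: ΔPIP = R × ΔV̇ = 5.5 × (0.85 − 0.55) = 5.5 × 0.3 = 1.65 cmH2O.
Original PIP = 525/55.3 + 5.5×0.55 + 4 = 16.519 cmH2O; new PIP = 16.519 + (1.65) = 18.169 cmH2O.

18.2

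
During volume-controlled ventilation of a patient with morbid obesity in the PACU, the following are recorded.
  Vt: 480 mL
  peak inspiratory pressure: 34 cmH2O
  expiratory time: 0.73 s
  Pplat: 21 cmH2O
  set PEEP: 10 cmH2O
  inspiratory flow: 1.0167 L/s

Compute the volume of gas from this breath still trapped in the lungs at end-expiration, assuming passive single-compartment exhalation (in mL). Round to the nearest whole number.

R = (PIP − Pplat)/V̇ = (34 − 21) / 1.0167 = 13.0/1.0167 = 12.786 cmH2O·s/L.
C = Vt/(Pplat − PEEP) = 480.0 / (21 − 10) = 480.0/11.0 = 43.636 mL/cmH2O.
τ = R × C = 12.786 × 0.04364 L/cmH2O = 0.558 s.
Fraction remaining = e^(−Te/τ) = e^(−0.73/0.558) = 0.2703.
Trapped volume = 480.0 × 0.2703 = 129.74 mL.

130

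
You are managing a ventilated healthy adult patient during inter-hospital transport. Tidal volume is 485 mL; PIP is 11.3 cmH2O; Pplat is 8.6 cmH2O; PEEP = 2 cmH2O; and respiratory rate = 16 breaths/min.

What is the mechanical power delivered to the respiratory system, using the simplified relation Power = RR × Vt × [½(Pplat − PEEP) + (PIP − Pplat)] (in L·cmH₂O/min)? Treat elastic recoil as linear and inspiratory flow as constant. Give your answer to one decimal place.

Per-breath work = Vt × [½(Pplat−PEEP) + (PIP−Pplat)] = 0.485 × [0.5×6.6 + 2.7] = 0.485 × 6.0 = 2.91 L·cmH2O.
Power = 16 × 2.91 = 46.56 L·cmH2O/min.

46.6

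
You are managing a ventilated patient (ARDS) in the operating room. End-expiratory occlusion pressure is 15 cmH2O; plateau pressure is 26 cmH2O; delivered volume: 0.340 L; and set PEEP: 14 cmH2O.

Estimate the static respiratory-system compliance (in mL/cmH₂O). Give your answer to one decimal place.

End-expiratory occlusion gives total PEEP = 15 cmH2O (intrinsic PEEP = 15 − 14 = 1). Use total PEEP for the elastic gradient.
Cstat = Vt / (Pplat − PEEPtotal) = 340 / (26 − 15) = 340 / 11.0 = 30.909 mL/cmH2O.

30.9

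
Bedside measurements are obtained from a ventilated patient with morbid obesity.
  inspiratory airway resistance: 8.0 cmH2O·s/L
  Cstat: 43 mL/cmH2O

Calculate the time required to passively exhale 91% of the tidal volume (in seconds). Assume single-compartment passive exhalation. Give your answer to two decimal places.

τ = R × C = 8.0 × 43 mL/cmH2O = 8.0 × 0.043 L/cmH2O = 0.344 s.
Exhaled fraction f = 1 − e^(−t/τ) → t = −τ·ln(1 − f) = −0.344·ln(0.09) = 0.8283 s.

0.83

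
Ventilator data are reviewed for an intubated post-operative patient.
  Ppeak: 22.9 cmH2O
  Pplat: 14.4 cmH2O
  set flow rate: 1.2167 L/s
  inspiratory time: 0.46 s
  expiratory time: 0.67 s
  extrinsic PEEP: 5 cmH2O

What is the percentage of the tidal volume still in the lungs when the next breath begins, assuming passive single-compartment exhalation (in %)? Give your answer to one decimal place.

20.0

Vt = flow × Ti = 1.2167 L/s × 0.46 s × 1000 mL/L = 559.68 mL.
R = (PIP − Pplat)/V̇ = (22.9 − 14.4) / 1.2167 = 8.5/1.2167 = 6.986 cmH2O·s/L.
C = Vt/(Pplat − PEEP) = 559.68 / (14.4 − 5) = 559.68/9.4 = 59.54 mL/cmH2O.
τ = R × C = 6.986 × 0.05954 L/cmH2O = 0.4159 s.
Fraction remaining at end-expiration = e^(−Te/τ) = e^(−0.67/0.4159) = 0.1997 → 19.97%.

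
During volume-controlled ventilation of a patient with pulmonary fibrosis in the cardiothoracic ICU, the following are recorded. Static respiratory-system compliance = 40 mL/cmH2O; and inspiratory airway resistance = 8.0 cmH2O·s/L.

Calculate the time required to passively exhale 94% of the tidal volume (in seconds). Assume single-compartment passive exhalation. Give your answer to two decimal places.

0.90

τ = R × C = 8.0 × 40 mL/cmH2O = 8.0 × 0.040 L/cmH2O = 0.32 s.
Exhaled fraction f = 1 − e^(−t/τ) → t = −τ·ln(1 − f) = −0.32·ln(0.06) = 0.9003 s.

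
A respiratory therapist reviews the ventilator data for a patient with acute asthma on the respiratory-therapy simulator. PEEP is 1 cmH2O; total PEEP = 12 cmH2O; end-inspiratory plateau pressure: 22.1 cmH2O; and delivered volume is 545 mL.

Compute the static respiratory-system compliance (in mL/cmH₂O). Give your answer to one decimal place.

End-expiratory occlusion gives total PEEP = 12 cmH2O (intrinsic PEEP = 12 − 1 = 11). Use total PEEP for the elastic gradient.
Cstat = Vt / (Pplat − PEEPtotal) = 545 / (22.1 − 12) = 545 / 10.1 = 53.96 mL/cmH2O.

54.0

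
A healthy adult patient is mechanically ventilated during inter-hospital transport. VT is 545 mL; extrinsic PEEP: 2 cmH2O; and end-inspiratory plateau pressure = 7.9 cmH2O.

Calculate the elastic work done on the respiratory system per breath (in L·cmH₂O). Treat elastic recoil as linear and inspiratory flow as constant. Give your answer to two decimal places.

Elastic work ≈ ½ × (Pplat − PEEP) × Vt = 0.5 × (7.9 − 2) × 0.545 L = 0.5 × 5.9 × 0.545 = 1.608 L·cmH2O.

1.61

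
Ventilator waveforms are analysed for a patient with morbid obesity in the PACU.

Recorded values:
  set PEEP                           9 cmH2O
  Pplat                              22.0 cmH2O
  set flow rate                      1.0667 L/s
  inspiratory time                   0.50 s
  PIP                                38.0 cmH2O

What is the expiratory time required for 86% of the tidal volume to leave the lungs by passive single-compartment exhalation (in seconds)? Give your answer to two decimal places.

Vt = flow × Ti = 1.0667 L/s × 0.50 s × 1000 mL/L = 533.35 mL.
R = (PIP − Pplat)/V̇ = (38.0 − 22.0) / 1.0667 = 16.0/1.0667 = 15.0 cmH2O·s/L.
C = Vt/(Pplat − PEEP) = 533.35 / (22.0 − 9) = 533.35/13.0 = 41.027 mL/cmH2O.
τ = R × C = 15.0 × 0.04103 L/cmH2O = 0.6155 s.
t = −τ·ln(1 − 0.86) = −0.6155·ln(0.14) = 1.21 s.

1.21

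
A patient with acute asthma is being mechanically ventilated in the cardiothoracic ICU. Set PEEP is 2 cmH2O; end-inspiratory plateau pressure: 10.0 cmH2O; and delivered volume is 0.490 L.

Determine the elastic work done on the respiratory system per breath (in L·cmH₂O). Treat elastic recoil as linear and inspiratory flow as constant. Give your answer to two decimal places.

1.96

Elastic work ≈ ½ × (Pplat − PEEP) × Vt = 0.5 × (10.0 − 2) × 0.490 L = 0.5 × 8.0 × 0.490 = 1.96 L·cmH2O.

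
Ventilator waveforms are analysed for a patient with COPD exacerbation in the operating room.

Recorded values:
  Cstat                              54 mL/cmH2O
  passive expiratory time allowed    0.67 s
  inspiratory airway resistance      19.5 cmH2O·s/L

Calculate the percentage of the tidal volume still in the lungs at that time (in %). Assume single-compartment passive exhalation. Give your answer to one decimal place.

τ = R × C = 19.5 × 54 mL/cmH2O = 19.5 × 0.054 L/cmH2O = 1.053 s.
Passive exhalation: V(t)/V₀ = e^(−t/τ) = e^(−0.67/1.053) = 0.5293.
Fraction remaining = 0.5293 → 52.93%.

52.9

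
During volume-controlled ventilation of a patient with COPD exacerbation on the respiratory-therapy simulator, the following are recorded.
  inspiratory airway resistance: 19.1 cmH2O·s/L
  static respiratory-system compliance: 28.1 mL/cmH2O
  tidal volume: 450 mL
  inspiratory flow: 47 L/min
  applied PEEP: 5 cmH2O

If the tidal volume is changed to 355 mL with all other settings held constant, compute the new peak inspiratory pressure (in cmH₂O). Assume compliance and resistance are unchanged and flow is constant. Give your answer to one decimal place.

Flow: 47 L/min ÷ 60 = 0.7833 L/s.
PIP = Vt/C + R·V̇ + PEEP (constant-flow equation of motion).
Only the elastic term changes: ΔPIP = ΔVt / C = (355 − 450) / 28.1 = -3.381 cmH2O.
Original PIP = 450/28.1 + 19.1×0.7833 + 5 = 35.975 cmH2O; new PIP = 35.975 + (-3.381) = 32.594 cmH2O.

32.6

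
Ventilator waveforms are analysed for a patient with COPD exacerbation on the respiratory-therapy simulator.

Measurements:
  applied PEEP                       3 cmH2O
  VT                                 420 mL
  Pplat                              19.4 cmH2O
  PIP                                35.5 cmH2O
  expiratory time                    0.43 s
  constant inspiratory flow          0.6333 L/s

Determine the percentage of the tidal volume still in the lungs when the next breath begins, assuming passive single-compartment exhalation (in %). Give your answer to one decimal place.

R = (PIP − Pplat)/V̇ = (35.5 − 19.4) / 0.6333 = 16.1/0.6333 = 25.422 cmH2O·s/L.
C = Vt/(Pplat − PEEP) = 420.0 / (19.4 − 3) = 420.0/16.4 = 25.61 mL/cmH2O.
τ = R × C = 25.422 × 0.02561 L/cmH2O = 0.6511 s.
Fraction remaining at end-expiration = e^(−Te/τ) = e^(−0.43/0.6511) = 0.5166 → 51.66%.

51.7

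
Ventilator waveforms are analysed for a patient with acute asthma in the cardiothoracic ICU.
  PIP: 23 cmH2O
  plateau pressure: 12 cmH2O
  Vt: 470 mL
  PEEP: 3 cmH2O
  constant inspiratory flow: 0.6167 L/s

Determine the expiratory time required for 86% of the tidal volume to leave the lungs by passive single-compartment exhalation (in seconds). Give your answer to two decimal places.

1.83

R = (PIP − Pplat)/V̇ = (23 − 12) / 0.6167 = 11.0/0.6167 = 17.837 cmH2O·s/L.
C = Vt/(Pplat − PEEP) = 470.0 / (12 − 3) = 470.0/9.0 = 52.222 mL/cmH2O.
τ = R × C = 17.837 × 0.05222 L/cmH2O = 0.9314 s.
t = −τ·ln(1 − 0.86) = −0.9314·ln(0.14) = 1.831 s.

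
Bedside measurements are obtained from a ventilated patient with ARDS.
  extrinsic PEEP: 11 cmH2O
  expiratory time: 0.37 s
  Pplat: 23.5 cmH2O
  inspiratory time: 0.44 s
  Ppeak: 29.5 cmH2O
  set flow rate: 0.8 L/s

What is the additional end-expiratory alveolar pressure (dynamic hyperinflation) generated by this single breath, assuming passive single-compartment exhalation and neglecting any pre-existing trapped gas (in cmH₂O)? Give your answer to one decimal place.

2.2

Vt = flow × Ti = 0.8 L/s × 0.44 s × 1000 mL/L = 352.0 mL.
R = (PIP − Pplat)/V̇ = (29.5 − 23.5) / 0.8 = 6.0/0.8 = 7.5 cmH2O·s/L.
C = Vt/(Pplat − PEEP) = 352.0 / (23.5 − 11) = 352.0/12.5 = 28.16 mL/cmH2O.
τ = R × C = 7.5 × 0.02816 L/cmH2O = 0.2112 s.
Fraction remaining = e^(−Te/τ) = e^(−0.37/0.2112) = 0.1734; trapped volume = 352.0 × 0.1734 = 61.037 mL.
Additional alveolar pressure from trapping ≈ V_trapped / C = 61.037 / 28.16 = 2.168 cmH2O.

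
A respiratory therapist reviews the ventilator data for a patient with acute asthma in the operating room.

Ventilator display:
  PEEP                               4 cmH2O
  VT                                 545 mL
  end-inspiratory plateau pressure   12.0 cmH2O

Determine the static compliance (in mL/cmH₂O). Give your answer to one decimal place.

68.1

Cstat = Vt / (Pplat − PEEP) = 545 / (12.0 − 4) = 545 / 8.0 = 68.125 mL/cmH2O.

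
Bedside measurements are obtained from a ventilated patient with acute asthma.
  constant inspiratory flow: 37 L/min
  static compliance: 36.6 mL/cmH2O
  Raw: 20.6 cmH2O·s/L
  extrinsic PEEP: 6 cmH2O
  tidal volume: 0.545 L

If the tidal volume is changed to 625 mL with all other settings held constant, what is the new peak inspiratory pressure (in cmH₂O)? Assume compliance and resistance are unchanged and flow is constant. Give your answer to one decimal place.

Flow: 37 L/min ÷ 60 = 0.6167 L/s.
PIP = Vt/C + R·V̇ + PEEP (constant-flow equation of motion).
Only the elastic term changes: ΔPIP = ΔVt / C = (625 − 545) / 36.6 = 2.186 cmH2O.
Original PIP = 545/36.6 + 20.6×0.6167 + 6 = 33.595 cmH2O; new PIP = 33.595 + (2.186) = 35.781 cmH2O.

35.8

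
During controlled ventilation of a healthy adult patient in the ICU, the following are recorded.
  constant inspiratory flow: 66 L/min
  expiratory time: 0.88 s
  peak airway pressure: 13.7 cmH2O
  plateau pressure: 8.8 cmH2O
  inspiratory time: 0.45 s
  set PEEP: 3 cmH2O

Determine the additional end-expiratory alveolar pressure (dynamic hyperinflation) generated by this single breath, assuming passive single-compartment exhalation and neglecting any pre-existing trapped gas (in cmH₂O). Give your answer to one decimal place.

Flow: 66 L/min ÷ 60 = 1.1 L/s.
Vt = flow × Ti = 1.1 L/s × 0.45 s × 1000 mL/L = 495.0 mL.
R = (PIP − Pplat)/V̇ = (13.7 − 8.8) / 1.1 = 4.9/1.1 = 4.455 cmH2O·s/L.
C = Vt/(Pplat − PEEP) = 495.0 / (8.8 − 3) = 495.0/5.8 = 85.345 mL/cmH2O.
τ = R × C = 4.455 × 0.08535 L/cmH2O = 0.3802 s.
Fraction remaining = e^(−Te/τ) = e^(−0.88/0.3802) = 0.09881; trapped volume = 495.0 × 0.09881 = 48.911 mL.
Additional alveolar pressure from trapping ≈ V_trapped / C = 48.911 / 85.345 = 0.5731 cmH2O.

0.6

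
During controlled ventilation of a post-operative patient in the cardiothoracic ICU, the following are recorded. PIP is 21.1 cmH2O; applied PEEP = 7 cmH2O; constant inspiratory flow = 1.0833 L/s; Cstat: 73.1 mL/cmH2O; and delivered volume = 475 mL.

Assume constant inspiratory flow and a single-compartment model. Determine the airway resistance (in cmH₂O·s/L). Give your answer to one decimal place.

Equation of motion (constant flow): PIP = Vt/C + R·V̇ + PEEP.
R·V̇ = PIP − Vt/C − PEEP = 21.1 − 475/73.1 − 7 = 21.1 − 6.498 − 7 = 7.602 cmH2O.
R = 7.602 / 1.0833 = 7.017 cmH2O·s/L.

7.0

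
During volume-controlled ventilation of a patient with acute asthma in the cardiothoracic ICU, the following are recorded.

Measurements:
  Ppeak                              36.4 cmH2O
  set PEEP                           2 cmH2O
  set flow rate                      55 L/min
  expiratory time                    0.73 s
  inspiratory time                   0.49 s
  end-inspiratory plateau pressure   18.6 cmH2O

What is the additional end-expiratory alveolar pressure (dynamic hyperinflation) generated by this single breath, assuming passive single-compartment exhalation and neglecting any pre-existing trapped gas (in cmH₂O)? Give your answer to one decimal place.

4.1

Flow: 55 L/min ÷ 60 = 0.9167 L/s.
Vt = flow × Ti = 0.9167 L/s × 0.49 s × 1000 mL/L = 449.18 mL.
R = (PIP − Pplat)/V̇ = (36.4 − 18.6) / 0.9167 = 17.8/0.9167 = 19.417 cmH2O·s/L.
C = Vt/(Pplat − PEEP) = 449.18 / (18.6 − 2) = 449.18/16.6 = 27.059 mL/cmH2O.
τ = R × C = 19.417 × 0.02706 L/cmH2O = 0.5254 s.
Fraction remaining = e^(−Te/τ) = e^(−0.73/0.5254) = 0.2492; trapped volume = 449.18 × 0.2492 = 111.94 mL.
Additional alveolar pressure from trapping ≈ V_trapped / C = 111.94 / 27.059 = 4.137 cmH2O.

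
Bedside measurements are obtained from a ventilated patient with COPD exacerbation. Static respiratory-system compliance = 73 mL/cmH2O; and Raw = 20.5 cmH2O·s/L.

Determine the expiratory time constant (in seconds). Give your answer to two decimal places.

τ = R × C = 20.5 × 73 mL/cmH2O = 20.5 × 0.073 L/cmH2O = 1.497 s.

1.50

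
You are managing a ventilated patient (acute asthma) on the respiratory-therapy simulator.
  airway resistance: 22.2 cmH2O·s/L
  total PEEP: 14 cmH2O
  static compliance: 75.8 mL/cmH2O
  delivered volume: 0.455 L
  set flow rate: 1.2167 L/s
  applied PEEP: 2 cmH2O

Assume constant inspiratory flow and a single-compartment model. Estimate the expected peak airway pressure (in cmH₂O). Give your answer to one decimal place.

Total PEEP = 14 cmH2O (set 2 + intrinsic 12); this is the baseline alveolar pressure.
Equation of motion (constant flow): PIP = Vt/C + R·V̇ + PEEP.
PIP = 455/75.8 + 22.2×1.2167 + 14 = 6.003 + 27.011 + 14 = 47.014 cmH2O.

47.0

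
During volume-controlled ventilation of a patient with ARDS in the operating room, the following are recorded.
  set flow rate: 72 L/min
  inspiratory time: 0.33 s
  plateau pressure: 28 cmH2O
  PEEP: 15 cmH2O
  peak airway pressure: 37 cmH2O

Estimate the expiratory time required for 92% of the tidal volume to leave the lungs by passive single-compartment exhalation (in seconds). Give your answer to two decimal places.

Flow: 72 L/min ÷ 60 = 1.2 L/s.
Vt = flow × Ti = 1.2 L/s × 0.33 s × 1000 mL/L = 396.0 mL.
R = (PIP − Pplat)/V̇ = (37 − 28) / 1.2 = 9.0/1.2 = 7.5 cmH2O·s/L.
C = Vt/(Pplat − PEEP) = 396.0 / (28 − 15) = 396.0/13.0 = 30.462 mL/cmH2O.
τ = R × C = 7.5 × 0.03046 L/cmH2O = 0.2285 s.
t = −τ·ln(1 − 0.92) = −0.2285·ln(0.08) = 0.5771 s.

0.58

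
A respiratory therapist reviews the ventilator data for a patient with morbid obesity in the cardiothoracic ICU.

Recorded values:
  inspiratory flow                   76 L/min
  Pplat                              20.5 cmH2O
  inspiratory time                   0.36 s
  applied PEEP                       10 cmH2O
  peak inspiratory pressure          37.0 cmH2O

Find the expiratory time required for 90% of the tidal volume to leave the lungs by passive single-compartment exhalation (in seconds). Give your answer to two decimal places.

1.30

Flow: 76 L/min ÷ 60 = 1.2667 L/s.
Vt = flow × Ti = 1.2667 L/s × 0.36 s × 1000 mL/L = 456.01 mL.
R = (PIP − Pplat)/V̇ = (37.0 − 20.5) / 1.2667 = 16.5/1.2667 = 13.026 cmH2O·s/L.
C = Vt/(Pplat − PEEP) = 456.01 / (20.5 − 10) = 456.01/10.5 = 43.43 mL/cmH2O.
τ = R × C = 13.026 × 0.04343 L/cmH2O = 0.5657 s.
t = −τ·ln(1 − 0.90) = −0.5657·ln(0.1) = 1.303 s.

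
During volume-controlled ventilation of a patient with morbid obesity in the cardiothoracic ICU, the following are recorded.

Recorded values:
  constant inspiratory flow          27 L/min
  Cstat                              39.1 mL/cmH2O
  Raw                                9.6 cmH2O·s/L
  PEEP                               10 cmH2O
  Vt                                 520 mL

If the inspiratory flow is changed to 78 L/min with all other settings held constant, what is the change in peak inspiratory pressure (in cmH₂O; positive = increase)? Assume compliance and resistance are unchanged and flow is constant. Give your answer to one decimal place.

8.2

Flow: 27 L/min ÷ 60 = 0.45 L/s.
New flow: 78 L/min ÷ 60 = 1.3 L/s.
PIP = Vt/C + R·V̇ + PEEP (constant-flow equation of motion).
Only the resistive term changes: ΔPIP = R × ΔV̇ = 9.6 × (1.3 − 0.45) = 9.6 × 0.85 = 8.16 cmH2O.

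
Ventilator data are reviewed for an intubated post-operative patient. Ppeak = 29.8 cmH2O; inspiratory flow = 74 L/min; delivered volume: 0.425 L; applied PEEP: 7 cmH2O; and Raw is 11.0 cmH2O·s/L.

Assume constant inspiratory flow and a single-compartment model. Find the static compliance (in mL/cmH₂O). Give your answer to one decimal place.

Flow: 74 L/min ÷ 60 = 1.2333 L/s.
Equation of motion (constant flow): PIP = Vt/C + R·V̇ + PEEP.
Vt/C = PIP − R·V̇ − PEEP = 29.8 − 11.0×1.2333 − 7 = 29.8 − 13.566 − 7 = 9.234 cmH2O.
C = Vt / 9.234 = 425 / 9.234 = 46.026 mL/cmH2O.

46.0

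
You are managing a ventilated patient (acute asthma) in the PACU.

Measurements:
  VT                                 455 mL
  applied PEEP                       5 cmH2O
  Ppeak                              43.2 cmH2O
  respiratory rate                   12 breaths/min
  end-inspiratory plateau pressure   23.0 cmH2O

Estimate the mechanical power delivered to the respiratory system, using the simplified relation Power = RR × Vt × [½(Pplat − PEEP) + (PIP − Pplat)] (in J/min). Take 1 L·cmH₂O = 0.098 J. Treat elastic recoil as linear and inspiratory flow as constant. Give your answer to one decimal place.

Per-breath work = Vt × [½(Pplat−PEEP) + (PIP−Pplat)] = 0.455 × [0.5×18.0 + 20.2] = 0.455 × 29.2 = 13.286 L·cmH2O.
Power = 12 × 13.286 = 159.43 L·cmH2O/min.
× 0.098 J/(L·cmH2O) → 15.624 J/min.

15.6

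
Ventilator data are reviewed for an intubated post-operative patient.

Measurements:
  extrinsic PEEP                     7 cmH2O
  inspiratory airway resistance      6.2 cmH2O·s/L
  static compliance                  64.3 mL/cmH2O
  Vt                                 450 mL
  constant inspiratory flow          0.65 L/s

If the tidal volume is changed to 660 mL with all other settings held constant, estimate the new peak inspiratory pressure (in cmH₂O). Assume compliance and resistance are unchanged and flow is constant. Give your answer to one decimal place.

21.3

PIP = Vt/C + R·V̇ + PEEP (constant-flow equation of motion).
Only the elastic term changes: ΔPIP = ΔVt / C = (660 − 450) / 64.3 = 3.266 cmH2O.
Original PIP = 450/64.3 + 6.2×0.65 + 7 = 18.028 cmH2O; new PIP = 18.028 + (3.266) = 21.294 cmH2O.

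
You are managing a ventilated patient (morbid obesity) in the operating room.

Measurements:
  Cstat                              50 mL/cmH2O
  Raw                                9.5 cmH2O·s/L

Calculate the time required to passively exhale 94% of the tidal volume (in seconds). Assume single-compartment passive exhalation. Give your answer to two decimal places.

1.34

τ = R × C = 9.5 × 50 mL/cmH2O = 9.5 × 0.050 L/cmH2O = 0.475 s.
Exhaled fraction f = 1 − e^(−t/τ) → t = −τ·ln(1 − f) = −0.475·ln(0.06) = 1.336 s.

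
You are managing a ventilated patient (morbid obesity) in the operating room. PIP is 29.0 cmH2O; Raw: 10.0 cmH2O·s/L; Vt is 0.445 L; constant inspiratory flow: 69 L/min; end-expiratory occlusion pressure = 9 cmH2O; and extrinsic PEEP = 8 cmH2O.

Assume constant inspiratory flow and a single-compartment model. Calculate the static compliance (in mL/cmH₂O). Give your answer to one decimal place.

Flow: 69 L/min ÷ 60 = 1.15 L/s.
Total PEEP = 9 cmH2O (set 8 + intrinsic 1); this is the baseline alveolar pressure.
Equation of motion (constant flow): PIP = Vt/C + R·V̇ + PEEP.
Vt/C = PIP − R·V̇ − PEEP = 29.0 − 10.0×1.15 − 9 = 29.0 − 11.5 − 9 = 8.5 cmH2O.
C = Vt / 8.5 = 445 / 8.5 = 52.353 mL/cmH2O.

52.4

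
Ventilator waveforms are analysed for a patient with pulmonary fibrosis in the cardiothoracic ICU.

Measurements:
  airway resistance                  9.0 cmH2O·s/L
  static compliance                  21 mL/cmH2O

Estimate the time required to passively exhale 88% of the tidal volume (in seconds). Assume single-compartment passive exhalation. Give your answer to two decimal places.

0.40

τ = R × C = 9.0 × 21 mL/cmH2O = 9.0 × 0.021 L/cmH2O = 0.189 s.
Exhaled fraction f = 1 − e^(−t/τ) → t = −τ·ln(1 − f) = −0.189·ln(0.12) = 0.4007 s.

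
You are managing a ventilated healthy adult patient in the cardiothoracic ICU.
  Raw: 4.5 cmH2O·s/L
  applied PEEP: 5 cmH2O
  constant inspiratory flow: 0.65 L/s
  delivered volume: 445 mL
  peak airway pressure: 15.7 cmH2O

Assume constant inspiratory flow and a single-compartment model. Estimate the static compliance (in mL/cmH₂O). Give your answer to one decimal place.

Equation of motion (constant flow): PIP = Vt/C + R·V̇ + PEEP.
Vt/C = PIP − R·V̇ − PEEP = 15.7 − 4.5×0.65 − 5 = 15.7 − 2.925 − 5 = 7.775 cmH2O.
C = Vt / 7.775 = 445 / 7.775 = 57.235 mL/cmH2O.

57.2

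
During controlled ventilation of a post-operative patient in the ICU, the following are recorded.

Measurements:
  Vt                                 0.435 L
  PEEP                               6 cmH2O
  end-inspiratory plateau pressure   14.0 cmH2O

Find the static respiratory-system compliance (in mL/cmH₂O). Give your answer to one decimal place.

Cstat = Vt / (Pplat − PEEP) = 435 / (14.0 − 6) = 435 / 8.0 = 54.375 mL/cmH2O.

54.4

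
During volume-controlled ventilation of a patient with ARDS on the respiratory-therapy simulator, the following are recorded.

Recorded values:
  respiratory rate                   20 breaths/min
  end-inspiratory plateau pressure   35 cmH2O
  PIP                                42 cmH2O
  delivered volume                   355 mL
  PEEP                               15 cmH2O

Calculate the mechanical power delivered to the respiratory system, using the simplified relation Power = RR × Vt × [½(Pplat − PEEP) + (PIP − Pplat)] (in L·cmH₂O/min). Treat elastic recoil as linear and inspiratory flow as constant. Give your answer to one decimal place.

120.7

Per-breath work = Vt × [½(Pplat−PEEP) + (PIP−Pplat)] = 0.355 × [0.5×20.0 + 7.0] = 0.355 × 17.0 = 6.035 L·cmH2O.
Power = 20 × 6.035 = 120.7 L·cmH2O/min.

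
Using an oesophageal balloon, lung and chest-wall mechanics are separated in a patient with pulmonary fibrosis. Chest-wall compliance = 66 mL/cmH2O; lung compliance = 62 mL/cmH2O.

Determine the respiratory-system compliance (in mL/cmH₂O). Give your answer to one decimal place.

Lung and chest wall are elastances in series: 1/Crs = 1/CL + 1/Ccw.
1/Crs = 1/62 + 1/66 = 0.03128.
Crs = 31.969 mL/cmH2O.

32.0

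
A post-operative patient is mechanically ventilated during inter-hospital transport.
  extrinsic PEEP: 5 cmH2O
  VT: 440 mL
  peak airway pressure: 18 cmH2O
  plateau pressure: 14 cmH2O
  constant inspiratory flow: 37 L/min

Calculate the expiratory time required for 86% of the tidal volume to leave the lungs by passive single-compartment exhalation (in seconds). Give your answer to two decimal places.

0.62

Flow: 37 L/min ÷ 60 = 0.6167 L/s.
R = (PIP − Pplat)/V̇ = (18 − 14) / 0.6167 = 4.0/0.6167 = 6.486 cmH2O·s/L.
C = Vt/(Pplat − PEEP) = 440.0 / (14 − 5) = 440.0/9.0 = 48.889 mL/cmH2O.
τ = R × C = 6.486 × 0.04889 L/cmH2O = 0.3171 s.
t = −τ·ln(1 − 0.86) = −0.3171·ln(0.14) = 0.6235 s.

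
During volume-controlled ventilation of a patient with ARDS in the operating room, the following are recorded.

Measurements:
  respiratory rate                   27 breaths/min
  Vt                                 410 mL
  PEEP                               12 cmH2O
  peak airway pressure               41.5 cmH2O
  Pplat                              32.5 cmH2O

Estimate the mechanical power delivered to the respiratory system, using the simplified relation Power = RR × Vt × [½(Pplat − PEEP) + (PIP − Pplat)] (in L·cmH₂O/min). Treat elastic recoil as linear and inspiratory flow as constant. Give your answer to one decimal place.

213.1

Per-breath work = Vt × [½(Pplat−PEEP) + (PIP−Pplat)] = 0.410 × [0.5×20.5 + 9.0] = 0.410 × 19.25 = 7.893 L·cmH2O.
Power = 27 × 7.893 = 213.11 L·cmH2O/min.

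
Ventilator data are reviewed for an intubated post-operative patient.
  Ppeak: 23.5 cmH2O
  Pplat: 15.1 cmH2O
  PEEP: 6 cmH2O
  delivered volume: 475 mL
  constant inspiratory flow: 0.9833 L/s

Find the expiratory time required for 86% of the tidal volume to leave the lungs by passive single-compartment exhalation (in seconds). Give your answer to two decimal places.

0.88

R = (PIP − Pplat)/V̇ = (23.5 − 15.1) / 0.9833 = 8.4/0.9833 = 8.543 cmH2O·s/L.
C = Vt/(Pplat − PEEP) = 475.0 / (15.1 − 6) = 475.0/9.1 = 52.198 mL/cmH2O.
τ = R × C = 8.543 × 0.0522 L/cmH2O = 0.4459 s.
t = −τ·ln(1 − 0.86) = −0.4459·ln(0.14) = 0.8767 s.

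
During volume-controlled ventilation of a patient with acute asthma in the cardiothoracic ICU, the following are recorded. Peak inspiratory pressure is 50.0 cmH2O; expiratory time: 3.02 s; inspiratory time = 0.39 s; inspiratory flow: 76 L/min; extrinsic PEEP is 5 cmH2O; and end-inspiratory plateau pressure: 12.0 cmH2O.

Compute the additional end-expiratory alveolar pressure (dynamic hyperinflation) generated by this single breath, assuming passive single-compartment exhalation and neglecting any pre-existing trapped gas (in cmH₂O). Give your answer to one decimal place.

1.7

Flow: 76 L/min ÷ 60 = 1.2667 L/s.
Vt = flow × Ti = 1.2667 L/s × 0.39 s × 1000 mL/L = 494.01 mL.
R = (PIP − Pplat)/V̇ = (50.0 − 12.0) / 1.2667 = 38.0/1.2667 = 29.999 cmH2O·s/L.
C = Vt/(Pplat − PEEP) = 494.01 / (12.0 − 5) = 494.01/7.0 = 70.573 mL/cmH2O.
τ = R × C = 29.999 × 0.07057 L/cmH2O = 2.117 s.
Fraction remaining = e^(−Te/τ) = e^(−3.02/2.117) = 0.2401; trapped volume = 494.01 × 0.2401 = 118.61 mL.
Additional alveolar pressure from trapping ≈ V_trapped / C = 118.61 / 70.573 = 1.681 cmH2O.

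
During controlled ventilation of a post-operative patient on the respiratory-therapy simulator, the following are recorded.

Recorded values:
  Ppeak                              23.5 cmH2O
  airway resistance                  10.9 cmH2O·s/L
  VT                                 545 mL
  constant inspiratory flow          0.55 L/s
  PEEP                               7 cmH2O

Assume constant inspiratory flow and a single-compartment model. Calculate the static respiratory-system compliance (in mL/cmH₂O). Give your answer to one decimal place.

51.9

Equation of motion (constant flow): PIP = Vt/C + R·V̇ + PEEP.
Vt/C = PIP − R·V̇ − PEEP = 23.5 − 10.9×0.55 − 7 = 23.5 − 5.995 − 7 = 10.505 cmH2O.
C = Vt / 10.505 = 545 / 10.505 = 51.88 mL/cmH2O.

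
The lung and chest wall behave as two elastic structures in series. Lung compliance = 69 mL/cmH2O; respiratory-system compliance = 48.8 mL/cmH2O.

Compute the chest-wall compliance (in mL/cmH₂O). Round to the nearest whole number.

167

1/Ccw = 1/Crs − 1/CL.
1/Ccw = 1/48.8 − 1/69 = 0.005999.
Ccw = 166.69 mL/cmH2O.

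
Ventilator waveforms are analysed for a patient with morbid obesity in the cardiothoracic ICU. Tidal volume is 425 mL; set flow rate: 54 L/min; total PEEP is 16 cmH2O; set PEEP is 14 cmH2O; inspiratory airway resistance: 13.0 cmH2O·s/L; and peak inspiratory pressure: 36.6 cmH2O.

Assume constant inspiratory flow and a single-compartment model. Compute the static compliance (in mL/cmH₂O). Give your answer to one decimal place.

47.8

Flow: 54 L/min ÷ 60 = 0.9 L/s.
Total PEEP = 16 cmH2O (set 14 + intrinsic 2); this is the baseline alveolar pressure.
Equation of motion (constant flow): PIP = Vt/C + R·V̇ + PEEP.
Vt/C = PIP − R·V̇ − PEEP = 36.6 − 13.0×0.9 − 16 = 36.6 − 11.7 − 16 = 8.9 cmH2O.
C = Vt / 8.9 = 425 / 8.9 = 47.753 mL/cmH2O.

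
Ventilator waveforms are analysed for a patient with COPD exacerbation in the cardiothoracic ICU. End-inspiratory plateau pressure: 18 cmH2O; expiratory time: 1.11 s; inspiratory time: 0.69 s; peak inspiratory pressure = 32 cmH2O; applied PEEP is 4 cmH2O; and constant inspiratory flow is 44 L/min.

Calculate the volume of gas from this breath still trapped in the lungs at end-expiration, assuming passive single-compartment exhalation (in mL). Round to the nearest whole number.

101

Flow: 44 L/min ÷ 60 = 0.7333 L/s.
Vt = flow × Ti = 0.7333 L/s × 0.69 s × 1000 mL/L = 505.98 mL.
R = (PIP − Pplat)/V̇ = (32 − 18) / 0.7333 = 14.0/0.7333 = 19.092 cmH2O·s/L.
C = Vt/(Pplat − PEEP) = 505.98 / (18 − 4) = 505.98/14.0 = 36.141 mL/cmH2O.
τ = R × C = 19.092 × 0.03614 L/cmH2O = 0.69 s.
Fraction remaining = e^(−Te/τ) = e^(−1.11/0.69) = 0.2001.
Trapped volume = 505.98 × 0.2001 = 101.25 mL.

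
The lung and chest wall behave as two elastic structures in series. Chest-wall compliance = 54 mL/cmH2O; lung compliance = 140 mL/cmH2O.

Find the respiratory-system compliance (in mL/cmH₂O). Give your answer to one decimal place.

39.0

Lung and chest wall are elastances in series: 1/Crs = 1/CL + 1/Ccw.
1/Crs = 1/140 + 1/54 = 0.02566.
Crs = 38.971 mL/cmH2O.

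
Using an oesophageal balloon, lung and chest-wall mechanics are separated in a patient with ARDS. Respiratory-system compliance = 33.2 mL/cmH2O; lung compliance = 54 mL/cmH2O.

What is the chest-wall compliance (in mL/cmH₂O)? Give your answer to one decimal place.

86.2

1/Ccw = 1/Crs − 1/CL.
1/Ccw = 1/33.2 − 1/54 = 0.0116.
Ccw = 86.207 mL/cmH2O.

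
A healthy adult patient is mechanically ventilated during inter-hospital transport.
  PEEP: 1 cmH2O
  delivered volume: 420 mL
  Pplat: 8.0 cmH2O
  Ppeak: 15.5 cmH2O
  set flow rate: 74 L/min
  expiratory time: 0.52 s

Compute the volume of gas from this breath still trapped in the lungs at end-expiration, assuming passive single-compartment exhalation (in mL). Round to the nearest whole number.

101

Flow: 74 L/min ÷ 60 = 1.2333 L/s.
R = (PIP − Pplat)/V̇ = (15.5 − 8.0) / 1.2333 = 7.5/1.2333 = 6.081 cmH2O·s/L.
C = Vt/(Pplat − PEEP) = 420.0 / (8.0 − 1) = 420.0/7.0 = 60.0 mL/cmH2O.
τ = R × C = 6.081 × 0.06 L/cmH2O = 0.3649 s.
Fraction remaining = e^(−Te/τ) = e^(−0.52/0.3649) = 0.2405.
Trapped volume = 420.0 × 0.2405 = 101.01 mL.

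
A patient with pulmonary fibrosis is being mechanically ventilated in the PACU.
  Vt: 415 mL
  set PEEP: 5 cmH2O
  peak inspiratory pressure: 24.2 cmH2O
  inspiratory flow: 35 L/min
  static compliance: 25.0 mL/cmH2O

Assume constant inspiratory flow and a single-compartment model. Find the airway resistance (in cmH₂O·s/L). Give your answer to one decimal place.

4.5

Flow: 35 L/min ÷ 60 = 0.5833 L/s.
Equation of motion (constant flow): PIP = Vt/C + R·V̇ + PEEP.
R·V̇ = PIP − Vt/C − PEEP = 24.2 − 415/25.0 − 5 = 24.2 − 16.6 − 5 = 2.6 cmH2O.
R = 2.6 / 0.5833 = 4.457 cmH2O·s/L.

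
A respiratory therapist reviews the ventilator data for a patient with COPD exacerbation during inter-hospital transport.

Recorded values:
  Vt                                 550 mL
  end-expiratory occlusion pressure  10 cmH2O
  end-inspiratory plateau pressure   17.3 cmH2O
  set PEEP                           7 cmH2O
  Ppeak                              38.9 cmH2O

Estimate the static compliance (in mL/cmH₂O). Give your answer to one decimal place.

75.3

End-expiratory occlusion gives total PEEP = 10 cmH2O (intrinsic PEEP = 10 − 7 = 3). Use total PEEP for the elastic gradient.
Cstat = Vt / (Pplat − PEEPtotal) = 550 / (17.3 − 10) = 550 / 7.3 = 75.342 mL/cmH2O.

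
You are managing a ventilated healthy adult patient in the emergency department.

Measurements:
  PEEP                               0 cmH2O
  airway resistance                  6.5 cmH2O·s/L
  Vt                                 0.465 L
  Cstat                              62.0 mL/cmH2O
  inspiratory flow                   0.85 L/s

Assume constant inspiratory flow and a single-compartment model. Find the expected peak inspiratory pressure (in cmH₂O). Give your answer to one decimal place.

13.0

Equation of motion (constant flow): PIP = Vt/C + R·V̇ + PEEP.
PIP = 465/62.0 + 6.5×0.85 + 0 = 7.5 + 5.525 + 0 = 13.025 cmH2O.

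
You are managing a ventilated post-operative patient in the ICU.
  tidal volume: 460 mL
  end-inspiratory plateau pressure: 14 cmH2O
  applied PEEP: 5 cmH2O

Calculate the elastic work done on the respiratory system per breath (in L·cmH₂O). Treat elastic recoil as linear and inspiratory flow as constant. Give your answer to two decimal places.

Elastic work ≈ ½ × (Pplat − PEEP) × Vt = 0.5 × (14 − 5) × 0.460 L = 0.5 × 9.0 × 0.460 = 2.07 L·cmH2O.

2.07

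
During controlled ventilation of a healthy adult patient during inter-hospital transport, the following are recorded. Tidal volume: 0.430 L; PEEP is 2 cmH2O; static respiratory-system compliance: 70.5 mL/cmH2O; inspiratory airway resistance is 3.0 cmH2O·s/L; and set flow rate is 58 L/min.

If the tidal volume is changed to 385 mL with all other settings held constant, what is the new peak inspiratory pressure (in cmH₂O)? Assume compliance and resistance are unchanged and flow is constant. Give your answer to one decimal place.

Flow: 58 L/min ÷ 60 = 0.9667 L/s.
PIP = Vt/C + R·V̇ + PEEP (constant-flow equation of motion).
Only the elastic term changes: ΔPIP = ΔVt / C = (385 − 430) / 70.5 = -0.6383 cmH2O.
Original PIP = 430/70.5 + 3.0×0.9667 + 2 = 10.999 cmH2O; new PIP = 10.999 + (-0.6383) = 10.361 cmH2O.

10.4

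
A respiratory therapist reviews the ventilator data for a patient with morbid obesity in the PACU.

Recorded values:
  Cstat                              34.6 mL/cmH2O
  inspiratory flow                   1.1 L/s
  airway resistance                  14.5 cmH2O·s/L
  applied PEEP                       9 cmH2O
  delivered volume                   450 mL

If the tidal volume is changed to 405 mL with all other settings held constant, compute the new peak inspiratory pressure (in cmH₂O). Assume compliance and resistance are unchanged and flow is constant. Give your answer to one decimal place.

PIP = Vt/C + R·V̇ + PEEP (constant-flow equation of motion).
Only the elastic term changes: ΔPIP = ΔVt / C = (405 − 450) / 34.6 = -1.301 cmH2O.
Original PIP = 450/34.6 + 14.5×1.1 + 9 = 37.956 cmH2O; new PIP = 37.956 + (-1.301) = 36.655 cmH2O.

36.7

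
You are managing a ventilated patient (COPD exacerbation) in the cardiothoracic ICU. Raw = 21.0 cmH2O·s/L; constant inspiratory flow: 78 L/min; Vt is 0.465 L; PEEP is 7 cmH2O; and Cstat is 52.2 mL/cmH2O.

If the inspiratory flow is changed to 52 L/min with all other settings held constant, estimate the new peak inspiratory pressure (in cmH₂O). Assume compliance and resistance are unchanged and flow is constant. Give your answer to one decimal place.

Flow: 78 L/min ÷ 60 = 1.3 L/s.
New flow: 52 L/min ÷ 60 = 0.8667 L/s.
PIP = Vt/C + R·V̇ + PEEP (constant-flow equation of motion).
Only the resistive term changes: ΔPIP = R × ΔV̇ = 21.0 × (0.8667 − 1.3) = 21.0 × -0.4333 = -9.099 cmH2O.
Original PIP = 465/52.2 + 21.0×1.3 + 7 = 43.208 cmH2O; new PIP = 43.208 + (-9.099) = 34.109 cmH2O.

34.1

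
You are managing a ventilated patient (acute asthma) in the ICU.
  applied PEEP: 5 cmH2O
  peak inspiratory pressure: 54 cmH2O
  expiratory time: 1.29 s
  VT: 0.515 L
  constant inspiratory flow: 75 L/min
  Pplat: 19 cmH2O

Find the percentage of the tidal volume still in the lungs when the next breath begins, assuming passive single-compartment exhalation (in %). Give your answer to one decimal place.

Flow: 75 L/min ÷ 60 = 1.25 L/s.
R = (PIP − Pplat)/V̇ = (54 − 19) / 1.25 = 35.0/1.25 = 28.0 cmH2O·s/L.
C = Vt/(Pplat − PEEP) = 515.0 / (19 − 5) = 515.0/14.0 = 36.786 mL/cmH2O.
τ = R × C = 28.0 × 0.03679 L/cmH2O = 1.03 s.
Fraction remaining at end-expiration = e^(−Te/τ) = e^(−1.29/1.03) = 0.2858 → 28.58%.

28.6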